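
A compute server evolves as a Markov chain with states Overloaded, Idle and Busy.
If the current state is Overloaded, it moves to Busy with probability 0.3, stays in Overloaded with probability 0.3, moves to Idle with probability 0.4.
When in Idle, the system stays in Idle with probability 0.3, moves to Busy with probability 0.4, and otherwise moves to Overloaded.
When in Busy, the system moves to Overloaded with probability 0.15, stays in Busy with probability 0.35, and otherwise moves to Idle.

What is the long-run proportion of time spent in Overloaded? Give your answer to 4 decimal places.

Let the stationary distribution be π with π = πP and π_1 + π_2 + π_3 = 1.
π_1 = 0.3·π_1 + 0.3·π_2 + 0.15·π_3
π_2 = 0.4·π_1 + 0.3·π_2 + 0.5·π_3
Solving with the normalization constraint gives π = (0.2464, 0.3961, 0.3575).
So the stationary probability of Overloaded is 0.2464.

0.2464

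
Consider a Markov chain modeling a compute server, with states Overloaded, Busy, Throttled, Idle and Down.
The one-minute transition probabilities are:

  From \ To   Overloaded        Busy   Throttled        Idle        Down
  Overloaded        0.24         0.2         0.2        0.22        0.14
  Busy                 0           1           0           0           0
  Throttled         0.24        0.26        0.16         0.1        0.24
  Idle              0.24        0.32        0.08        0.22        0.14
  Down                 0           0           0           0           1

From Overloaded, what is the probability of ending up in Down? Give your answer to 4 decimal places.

Let h(s) be the probability of absorption at Down starting from transient state s. Then h(Down) = 1 and h(Busy) = 0. By first-step analysis:
h(Overloaded) = 0.24·h(Overloaded) + 0.2·0 + 0.2·h(Throttled) + 0.22·h(Idle) + 0.14·1
h(Throttled) = 0.24·h(Overloaded) + 0.26·0 + 0.16·h(Throttled) + 0.1·h(Idle) + 0.24·1
h(Idle) = 0.24·h(Overloaded) + 0.32·0 + 0.08·h(Throttled) + 0.22·h(Idle) + 0.14·1
Solving: h(Overloaded) = 0.4013, h(Throttled) = 0.4418, h(Idle) = 0.3483.
Starting from Overloaded, the probability is 0.4013.

0.4013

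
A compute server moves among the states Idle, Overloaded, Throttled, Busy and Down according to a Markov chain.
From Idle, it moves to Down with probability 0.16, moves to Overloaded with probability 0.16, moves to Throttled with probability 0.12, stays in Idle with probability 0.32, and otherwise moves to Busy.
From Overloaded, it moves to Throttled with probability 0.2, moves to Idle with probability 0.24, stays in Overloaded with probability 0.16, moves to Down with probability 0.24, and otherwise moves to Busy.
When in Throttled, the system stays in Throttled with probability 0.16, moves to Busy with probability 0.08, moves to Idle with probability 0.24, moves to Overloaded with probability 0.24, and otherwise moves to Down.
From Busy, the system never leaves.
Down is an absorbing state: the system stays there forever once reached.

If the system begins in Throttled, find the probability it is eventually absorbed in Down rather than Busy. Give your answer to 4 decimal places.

0.6355

Let h(s) be the probability of absorption at Down starting from transient state s. Then h(Down) = 1 and h(Busy) = 0. By first-step analysis:
h(Idle) = 0.32·h(Idle) + 0.16·h(Overloaded) + 0.12·h(Throttled) + 0.24·0 + 0.16·1
h(Overloaded) = 0.24·h(Idle) + 0.16·h(Overloaded) + 0.2·h(Throttled) + 0.16·0 + 0.24·1
h(Throttled) = 0.24·h(Idle) + 0.24·h(Overloaded) + 0.16·h(Throttled) + 0.08·0 + 0.28·1
Solving: h(Idle) = 0.4827, h(Overloaded) = 0.5750, h(Throttled) = 0.6355.
Starting from Throttled, the probability is 0.6355.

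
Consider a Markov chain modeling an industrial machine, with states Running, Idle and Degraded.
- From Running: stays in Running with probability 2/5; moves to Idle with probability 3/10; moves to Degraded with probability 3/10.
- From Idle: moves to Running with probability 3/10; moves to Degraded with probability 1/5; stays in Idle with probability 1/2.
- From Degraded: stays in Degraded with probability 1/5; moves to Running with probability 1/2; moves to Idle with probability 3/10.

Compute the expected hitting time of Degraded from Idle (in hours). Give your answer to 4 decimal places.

Let t(s) be the expected number of hours to first reach Degraded from state s, with t(Degraded) = 0. Conditioning on the first hour:
t(Running) = 1 + 0.4·t(Running) + 0.3·t(Idle)
t(Idle) = 1 + 0.3·t(Running) + 0.5·t(Idle)
Solving: t(Running) = 3.8095, t(Idle) = 4.2857.
Expected hours from Idle to Degraded: 4.2857.

4.2857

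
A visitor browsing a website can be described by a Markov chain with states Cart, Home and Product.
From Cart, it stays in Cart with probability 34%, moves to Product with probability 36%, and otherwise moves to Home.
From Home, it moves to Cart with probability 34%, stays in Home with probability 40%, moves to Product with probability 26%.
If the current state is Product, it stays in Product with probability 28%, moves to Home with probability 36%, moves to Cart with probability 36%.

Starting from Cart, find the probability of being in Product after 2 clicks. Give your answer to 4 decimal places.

0.3012

Sum over the intermediate state after 1 click:
P = P(Cart→Cart)·P(Cart→Product) + P(Cart→Home)·P(Home→Product) + P(Cart→Product)·P(Product→Product)
  = 0.34×0.36 + 0.3×0.26 + 0.36×0.28
  = 0.1224 + 0.0780 + 0.1008 = 0.3012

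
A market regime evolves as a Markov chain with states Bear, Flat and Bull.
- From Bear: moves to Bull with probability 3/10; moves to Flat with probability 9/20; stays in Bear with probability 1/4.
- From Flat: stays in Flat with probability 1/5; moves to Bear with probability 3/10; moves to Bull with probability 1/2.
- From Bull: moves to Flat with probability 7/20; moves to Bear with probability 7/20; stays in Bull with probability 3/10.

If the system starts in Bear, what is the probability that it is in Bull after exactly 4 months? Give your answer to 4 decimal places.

0.3668

Propagate the distribution vector 4 months from Bear.
After 0 months: (1.0000, 0.0000, 0.0000)
After 1 month: (0.2500, 0.4500, 0.3000)
After 2 months: (0.3025, 0.3075, 0.3900)
After 3 months: (0.3044, 0.3341, 0.3615)
After 4 months: (0.3029, 0.3303, 0.3668)
P(in Bull after 4 months) = 0.3668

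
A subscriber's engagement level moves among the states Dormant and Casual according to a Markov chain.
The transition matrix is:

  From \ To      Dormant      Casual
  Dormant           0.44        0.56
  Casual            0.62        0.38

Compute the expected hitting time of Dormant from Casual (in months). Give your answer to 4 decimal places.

Let t(s) be the expected number of months to first reach Dormant from state s, with t(Dormant) = 0. Conditioning on the first month:
t(Casual) = 1 + 0.38·t(Casual)
Solving: t(Casual) = 1.6129.
Expected months from Casual to Dormant: 1.6129.

1.6129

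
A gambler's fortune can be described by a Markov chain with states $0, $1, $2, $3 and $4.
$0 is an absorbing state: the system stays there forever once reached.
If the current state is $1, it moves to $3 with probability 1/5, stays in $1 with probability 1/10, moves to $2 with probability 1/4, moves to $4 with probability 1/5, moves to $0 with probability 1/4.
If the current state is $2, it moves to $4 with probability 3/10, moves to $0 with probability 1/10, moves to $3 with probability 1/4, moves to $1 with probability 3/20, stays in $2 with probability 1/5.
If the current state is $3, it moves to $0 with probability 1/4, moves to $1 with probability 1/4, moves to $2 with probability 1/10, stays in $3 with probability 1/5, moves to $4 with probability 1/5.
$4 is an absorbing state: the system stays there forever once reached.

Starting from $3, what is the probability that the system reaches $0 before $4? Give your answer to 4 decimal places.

0.5155

Let h(s) be the probability of absorption at $0 starting from transient state s. Then h($0) = 1 and h($4) = 0. By first-step analysis:
h($1) = 0.25·1 + 0.1·h($1) + 0.25·h($2) + 0.2·h($3) + 0.2·0
h($2) = 0.1·1 + 0.15·h($1) + 0.2·h($2) + 0.25·h($3) + 0.3·0
h($3) = 0.25·1 + 0.25·h($1) + 0.1·h($2) + 0.2·h($3) + 0.2·0
Solving: h($1) = 0.4977, h($2) = 0.3794, h($3) = 0.5155.
Starting from $3, the probability is 0.5155.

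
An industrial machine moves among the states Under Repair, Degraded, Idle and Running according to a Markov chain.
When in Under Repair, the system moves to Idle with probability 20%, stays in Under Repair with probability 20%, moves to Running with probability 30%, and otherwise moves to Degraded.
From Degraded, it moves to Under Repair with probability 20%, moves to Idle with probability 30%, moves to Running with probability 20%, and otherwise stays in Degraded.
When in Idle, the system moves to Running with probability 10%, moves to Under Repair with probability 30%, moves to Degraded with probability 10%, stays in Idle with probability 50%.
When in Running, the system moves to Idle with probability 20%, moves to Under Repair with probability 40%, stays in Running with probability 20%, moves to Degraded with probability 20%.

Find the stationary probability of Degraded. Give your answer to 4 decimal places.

0.2171

Let the stationary distribution be π with π = πP and π_1 + π_2 + π_3 + π_4 = 1.
π_1 = 0.2·π_1 + 0.2·π_2 + 0.3·π_3 + 0.4·π_4
π_2 = 0.3·π_1 + 0.3·π_2 + 0.1·π_3 + 0.2·π_4
π_3 = 0.2·π_1 + 0.3·π_2 + 0.5·π_3 + 0.2·π_4
Solving with the normalization constraint gives π = (0.2708, 0.2171, 0.3167, 0.1954).
So the stationary probability of Degraded is 0.2171.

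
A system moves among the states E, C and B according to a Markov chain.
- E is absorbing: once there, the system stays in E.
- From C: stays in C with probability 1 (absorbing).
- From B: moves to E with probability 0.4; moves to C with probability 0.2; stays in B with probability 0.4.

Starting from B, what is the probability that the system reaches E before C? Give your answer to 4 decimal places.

Let h(s) be the probability of absorption at E starting from transient state s. Then h(E) = 1 and h(C) = 0. By first-step analysis:
h(B) = 0.4·1 + 0.2·0 + 0.4·h(B)
Solving: h(B) = 0.6667.
Starting from B, the probability is 0.6667.

0.6667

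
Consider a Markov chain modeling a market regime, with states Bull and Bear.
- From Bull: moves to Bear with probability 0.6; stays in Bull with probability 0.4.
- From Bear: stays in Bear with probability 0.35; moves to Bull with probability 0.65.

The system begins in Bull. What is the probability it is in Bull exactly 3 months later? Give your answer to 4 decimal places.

Propagate the distribution vector 3 months from Bull.
After 0 months: (1.0000, 0.0000)
After 1 month: (0.4000, 0.6000)
After 2 months: (0.5500, 0.4500)
After 3 months: (0.5125, 0.4875)
P(in Bull after 3 months) = 0.5125

0.5125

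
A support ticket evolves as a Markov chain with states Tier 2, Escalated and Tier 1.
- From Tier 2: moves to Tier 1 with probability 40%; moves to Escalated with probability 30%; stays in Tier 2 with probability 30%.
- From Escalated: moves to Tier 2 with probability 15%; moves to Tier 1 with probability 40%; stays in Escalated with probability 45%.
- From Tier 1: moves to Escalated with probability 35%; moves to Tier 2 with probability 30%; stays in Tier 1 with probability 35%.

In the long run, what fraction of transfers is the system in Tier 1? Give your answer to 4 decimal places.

0.3810

Let the stationary distribution be π with π = πP and π_1 + π_2 + π_3 = 1.
π_1 = 0.3·π_1 + 0.15·π_2 + 0.3·π_3
π_2 = 0.3·π_1 + 0.45·π_2 + 0.35·π_3
Solving with the normalization constraint gives π = (0.2437, 0.3754, 0.3810).
So the stationary probability of Tier 1 is 0.3810.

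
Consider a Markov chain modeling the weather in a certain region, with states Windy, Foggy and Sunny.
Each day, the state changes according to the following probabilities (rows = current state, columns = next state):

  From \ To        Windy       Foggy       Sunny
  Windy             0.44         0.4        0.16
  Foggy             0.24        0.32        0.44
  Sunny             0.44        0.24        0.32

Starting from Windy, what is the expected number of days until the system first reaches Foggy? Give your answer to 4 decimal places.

2.7062

Let t(s) be the expected number of days to first reach Foggy from state s, with t(Foggy) = 0. Conditioning on the first day:
t(Windy) = 1 + 0.44·t(Windy) + 0.16·t(Sunny)
t(Sunny) = 1 + 0.44·t(Windy) + 0.32·t(Sunny)
Solving: t(Windy) = 2.7062, t(Sunny) = 3.2216.
Expected days from Windy to Foggy: 2.7062.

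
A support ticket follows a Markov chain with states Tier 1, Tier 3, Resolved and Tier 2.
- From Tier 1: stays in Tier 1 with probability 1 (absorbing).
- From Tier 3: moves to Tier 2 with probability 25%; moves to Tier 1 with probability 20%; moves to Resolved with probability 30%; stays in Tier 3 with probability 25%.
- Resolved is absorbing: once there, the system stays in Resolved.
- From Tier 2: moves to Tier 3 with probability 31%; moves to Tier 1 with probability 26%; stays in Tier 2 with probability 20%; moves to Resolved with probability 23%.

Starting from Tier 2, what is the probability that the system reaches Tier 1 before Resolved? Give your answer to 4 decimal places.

0.4919

Let h(s) be the probability of absorption at Tier 1 starting from transient state s. Then h(Tier 1) = 1 and h(Resolved) = 0. By first-step analysis:
h(Tier 3) = 0.2·1 + 0.25·h(Tier 3) + 0.3·0 + 0.25·h(Tier 2)
h(Tier 2) = 0.26·1 + 0.31·h(Tier 3) + 0.23·0 + 0.2·h(Tier 2)
Solving: h(Tier 3) = 0.4306, h(Tier 2) = 0.4919.
Starting from Tier 2, the probability is 0.4919.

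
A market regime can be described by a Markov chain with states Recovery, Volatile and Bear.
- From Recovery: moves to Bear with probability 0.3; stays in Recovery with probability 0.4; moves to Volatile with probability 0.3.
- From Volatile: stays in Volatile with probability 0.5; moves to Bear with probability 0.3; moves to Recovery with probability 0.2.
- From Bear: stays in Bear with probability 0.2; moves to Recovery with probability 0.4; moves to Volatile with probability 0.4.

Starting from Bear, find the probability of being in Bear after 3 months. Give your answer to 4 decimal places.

0.2720

Propagate the distribution vector 3 months from Bear.
After 0 months: (0.0000, 0.0000, 1.0000)
After 1 month: (0.4000, 0.4000, 0.2000)
After 2 months: (0.3200, 0.4000, 0.2800)
After 3 months: (0.3200, 0.4080, 0.2720)
P(in Bear after 3 months) = 0.2720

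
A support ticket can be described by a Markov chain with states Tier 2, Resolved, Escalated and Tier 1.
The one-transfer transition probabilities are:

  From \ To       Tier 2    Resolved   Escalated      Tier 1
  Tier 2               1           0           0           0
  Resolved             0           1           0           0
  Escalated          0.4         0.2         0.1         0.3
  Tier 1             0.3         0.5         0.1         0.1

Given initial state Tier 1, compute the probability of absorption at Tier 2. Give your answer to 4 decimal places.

0.3974

Let h(s) be the probability of absorption at Tier 2 starting from transient state s. Then h(Tier 2) = 1 and h(Resolved) = 0. By first-step analysis:
h(Escalated) = 0.4·1 + 0.2·0 + 0.1·h(Escalated) + 0.3·h(Tier 1)
h(Tier 1) = 0.3·1 + 0.5·0 + 0.1·h(Escalated) + 0.1·h(Tier 1)
Solving: h(Escalated) = 0.5769, h(Tier 1) = 0.3974.
Starting from Tier 1, the probability is 0.3974.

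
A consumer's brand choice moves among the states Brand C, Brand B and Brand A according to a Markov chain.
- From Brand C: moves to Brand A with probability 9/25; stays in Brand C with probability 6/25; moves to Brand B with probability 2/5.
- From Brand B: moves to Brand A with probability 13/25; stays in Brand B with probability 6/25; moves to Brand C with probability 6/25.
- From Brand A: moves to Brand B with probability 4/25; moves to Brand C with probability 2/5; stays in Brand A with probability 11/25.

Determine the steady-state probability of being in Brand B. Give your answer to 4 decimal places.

0.2547

Let the stationary distribution be π with π = πP and π_1 + π_2 + π_3 = 1.
π_1 = 0.24·π_1 + 0.24·π_2 + 0.4·π_3
π_2 = 0.4·π_1 + 0.24·π_2 + 0.16·π_3
Solving with the normalization constraint gives π = (0.3097, 0.2547, 0.4356).
So the stationary probability of Brand B is 0.2547.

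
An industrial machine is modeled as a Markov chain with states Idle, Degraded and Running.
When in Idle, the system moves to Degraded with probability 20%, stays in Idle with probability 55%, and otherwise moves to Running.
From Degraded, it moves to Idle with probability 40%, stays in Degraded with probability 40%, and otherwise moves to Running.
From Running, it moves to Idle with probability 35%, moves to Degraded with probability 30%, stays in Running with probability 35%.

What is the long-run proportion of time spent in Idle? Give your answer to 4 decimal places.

Let the stationary distribution be π with π = πP and π_1 + π_2 + π_3 = 1.
π_1 = 0.55·π_1 + 0.4·π_2 + 0.35·π_3
π_2 = 0.2·π_1 + 0.4·π_2 + 0.3·π_3
Solving with the normalization constraint gives π = (0.4552, 0.2828, 0.2621).
So the stationary probability of Idle is 0.4552.

0.4552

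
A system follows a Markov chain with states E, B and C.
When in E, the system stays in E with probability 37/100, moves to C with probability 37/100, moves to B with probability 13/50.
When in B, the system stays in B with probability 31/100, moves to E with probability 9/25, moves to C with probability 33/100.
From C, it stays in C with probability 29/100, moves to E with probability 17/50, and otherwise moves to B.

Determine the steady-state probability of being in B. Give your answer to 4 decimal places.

Let the stationary distribution be π with π = πP and π_1 + π_2 + π_3 = 1.
π_1 = 0.37·π_1 + 0.36·π_2 + 0.34·π_3
π_2 = 0.26·π_1 + 0.31·π_2 + 0.37·π_3
Solving with the normalization constraint gives π = (0.3569, 0.3120, 0.3310).
So the stationary probability of B is 0.3120.

0.3120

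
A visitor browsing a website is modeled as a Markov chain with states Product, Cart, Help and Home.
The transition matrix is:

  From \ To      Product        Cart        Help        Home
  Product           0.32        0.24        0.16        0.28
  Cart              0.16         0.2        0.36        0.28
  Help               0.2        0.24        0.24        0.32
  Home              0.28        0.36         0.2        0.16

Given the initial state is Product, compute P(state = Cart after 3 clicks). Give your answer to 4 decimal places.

0.2598

Propagate the distribution vector 3 clicks from Product.
After 0 clicks: (1.0000, 0.0000, 0.0000, 0.0000)
After 1 click: (0.3200, 0.2400, 0.1600, 0.2800)
After 2 clicks: (0.2512, 0.2640, 0.2320, 0.2528)
After 3 clicks: (0.2398, 0.2598, 0.2415, 0.2589)
P(in Cart after 3 clicks) = 0.2598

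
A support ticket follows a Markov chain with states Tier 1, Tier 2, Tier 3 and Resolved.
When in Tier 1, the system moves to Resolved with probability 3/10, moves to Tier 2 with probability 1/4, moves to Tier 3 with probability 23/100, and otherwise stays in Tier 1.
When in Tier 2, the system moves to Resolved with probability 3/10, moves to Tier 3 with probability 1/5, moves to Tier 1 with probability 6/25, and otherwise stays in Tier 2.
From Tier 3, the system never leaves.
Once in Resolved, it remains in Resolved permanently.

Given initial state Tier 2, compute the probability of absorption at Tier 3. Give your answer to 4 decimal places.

Let h(s) be the probability of absorption at Tier 3 starting from transient state s. Then h(Tier 3) = 1 and h(Resolved) = 0. By first-step analysis:
h(Tier 1) = 0.22·h(Tier 1) + 0.25·h(Tier 2) + 0.23·1 + 0.3·0
h(Tier 2) = 0.24·h(Tier 1) + 0.26·h(Tier 2) + 0.2·1 + 0.3·0
Solving: h(Tier 1) = 0.4258, h(Tier 2) = 0.4084.
Starting from Tier 2, the probability is 0.4084.

0.4084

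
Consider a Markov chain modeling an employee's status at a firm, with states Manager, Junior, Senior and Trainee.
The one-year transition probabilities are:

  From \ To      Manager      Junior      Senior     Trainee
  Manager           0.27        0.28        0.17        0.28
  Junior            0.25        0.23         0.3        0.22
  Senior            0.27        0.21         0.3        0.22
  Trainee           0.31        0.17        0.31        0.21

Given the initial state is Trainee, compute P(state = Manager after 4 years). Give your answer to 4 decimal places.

0.2749

Propagate the distribution vector 4 years from Trainee.
After 0 years: (0.0000, 0.0000, 0.0000, 1.0000)
After 1 year: (0.3100, 0.1700, 0.3100, 0.2100)
After 2 years: (0.2750, 0.2267, 0.2618, 0.2365)
After 3 years: (0.2749, 0.2243, 0.2666, 0.2341)
After 4 years: (0.2749, 0.2244, 0.2666, 0.2342)
P(in Manager after 4 years) = 0.2749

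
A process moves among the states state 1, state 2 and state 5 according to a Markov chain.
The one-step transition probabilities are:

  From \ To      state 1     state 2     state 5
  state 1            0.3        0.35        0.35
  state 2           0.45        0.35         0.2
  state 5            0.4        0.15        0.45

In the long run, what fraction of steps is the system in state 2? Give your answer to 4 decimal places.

Let the stationary distribution be π with π = πP and π_1 + π_2 + π_3 = 1.
π_1 = 0.3·π_1 + 0.45·π_2 + 0.4·π_3
π_2 = 0.35·π_1 + 0.35·π_2 + 0.15·π_3
Solving with the normalization constraint gives π = (0.3764, 0.2816, 0.3420).
So the stationary probability of state 2 is 0.2816.

0.2816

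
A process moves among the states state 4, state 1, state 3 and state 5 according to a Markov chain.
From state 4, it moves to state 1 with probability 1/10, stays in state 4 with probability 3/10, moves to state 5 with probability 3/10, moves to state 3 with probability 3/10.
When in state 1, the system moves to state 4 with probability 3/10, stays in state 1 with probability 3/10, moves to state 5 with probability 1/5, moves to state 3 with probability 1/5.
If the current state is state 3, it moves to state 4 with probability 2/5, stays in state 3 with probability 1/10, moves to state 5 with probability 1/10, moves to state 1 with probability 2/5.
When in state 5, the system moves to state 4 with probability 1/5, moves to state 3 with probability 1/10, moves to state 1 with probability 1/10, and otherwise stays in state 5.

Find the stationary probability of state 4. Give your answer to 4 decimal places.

0.2824

Let the stationary distribution be π with π = πP and π_1 + π_2 + π_3 + π_4 = 1.
π_1 = 0.3·π_1 + 0.3·π_2 + 0.4·π_3 + 0.2·π_4
π_2 = 0.1·π_1 + 0.3·π_2 + 0.4·π_3 + 0.1·π_4
π_3 = 0.3·π_1 + 0.2·π_2 + 0.1·π_3 + 0.1·π_4
Solving with the normalization constraint gives π = (0.2824, 0.1908, 0.1756, 0.3511).
So the stationary probability of state 4 is 0.2824.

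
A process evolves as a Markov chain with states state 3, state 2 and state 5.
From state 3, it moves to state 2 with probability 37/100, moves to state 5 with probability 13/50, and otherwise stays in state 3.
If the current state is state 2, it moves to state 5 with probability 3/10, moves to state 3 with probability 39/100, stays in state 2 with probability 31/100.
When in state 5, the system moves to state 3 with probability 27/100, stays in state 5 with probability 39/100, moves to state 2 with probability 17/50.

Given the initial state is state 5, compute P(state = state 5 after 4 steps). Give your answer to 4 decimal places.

Propagate the distribution vector 4 steps from state 5.
After 0 steps: (0.0000, 0.0000, 1.0000)
After 1 step: (0.2700, 0.3400, 0.3900)
After 2 steps: (0.3378, 0.3379, 0.3243)
After 3 steps: (0.3443, 0.3400, 0.3157)
After 4 steps: (0.3452, 0.3401, 0.3146)
P(in state 5 after 4 steps) = 0.3146

0.3146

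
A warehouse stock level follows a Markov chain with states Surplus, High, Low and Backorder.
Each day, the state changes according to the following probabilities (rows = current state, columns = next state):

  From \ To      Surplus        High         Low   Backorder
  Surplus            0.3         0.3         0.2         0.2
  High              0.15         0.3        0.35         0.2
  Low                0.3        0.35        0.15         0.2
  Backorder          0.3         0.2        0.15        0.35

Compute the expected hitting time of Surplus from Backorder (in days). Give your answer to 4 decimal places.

Let t(s) be the expected number of days to first reach Surplus from state s, with t(Surplus) = 0. Conditioning on the first day:
t(High) = 1 + 0.3·t(High) + 0.35·t(Low) + 0.2·t(Backorder)
t(Low) = 1 + 0.35·t(High) + 0.15·t(Low) + 0.2·t(Backorder)
t(Backorder) = 1 + 0.2·t(High) + 0.15·t(Low) + 0.35·t(Backorder)
Solving: t(High) = 4.4811, t(Low) = 3.9209, t(Backorder) = 3.8221.
Expected days from Backorder to Surplus: 3.8221.

3.8221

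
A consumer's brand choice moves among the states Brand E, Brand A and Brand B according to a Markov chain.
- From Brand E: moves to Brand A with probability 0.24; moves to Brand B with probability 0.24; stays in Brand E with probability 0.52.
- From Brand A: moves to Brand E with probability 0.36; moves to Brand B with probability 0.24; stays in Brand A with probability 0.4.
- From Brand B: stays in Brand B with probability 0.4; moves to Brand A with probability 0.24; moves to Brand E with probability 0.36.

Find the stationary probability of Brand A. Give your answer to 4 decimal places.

0.2857

Let the stationary distribution be π with π = πP and π_1 + π_2 + π_3 = 1.
π_1 = 0.52·π_1 + 0.36·π_2 + 0.36·π_3
π_2 = 0.24·π_1 + 0.4·π_2 + 0.24·π_3
Solving with the normalization constraint gives π = (0.4286, 0.2857, 0.2857).
So the stationary probability of Brand A is 0.2857.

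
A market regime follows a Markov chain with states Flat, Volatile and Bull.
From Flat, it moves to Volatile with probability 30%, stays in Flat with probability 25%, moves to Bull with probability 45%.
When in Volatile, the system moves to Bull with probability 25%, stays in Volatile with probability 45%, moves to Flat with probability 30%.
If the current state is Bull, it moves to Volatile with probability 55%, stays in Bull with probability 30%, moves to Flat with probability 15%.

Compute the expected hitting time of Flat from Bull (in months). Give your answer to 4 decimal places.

4.4444

Let t(s) be the expected number of months to first reach Flat from state s, with t(Flat) = 0. Conditioning on the first month:
t(Volatile) = 1 + 0.45·t(Volatile) + 0.25·t(Bull)
t(Bull) = 1 + 0.55·t(Volatile) + 0.3·t(Bull)
Solving: t(Volatile) = 3.8384, t(Bull) = 4.4444.
Expected months from Bull to Flat: 4.4444.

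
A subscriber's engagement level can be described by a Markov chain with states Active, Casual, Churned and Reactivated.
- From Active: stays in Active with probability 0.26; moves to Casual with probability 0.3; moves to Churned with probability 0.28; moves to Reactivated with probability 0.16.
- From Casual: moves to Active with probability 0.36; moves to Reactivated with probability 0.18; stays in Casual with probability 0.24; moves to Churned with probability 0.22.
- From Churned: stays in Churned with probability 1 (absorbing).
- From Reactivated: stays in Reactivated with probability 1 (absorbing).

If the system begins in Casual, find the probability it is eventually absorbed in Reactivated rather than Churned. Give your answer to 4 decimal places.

Let h(s) be the probability of absorption at Reactivated starting from transient state s. Then h(Reactivated) = 1 and h(Churned) = 0. By first-step analysis:
h(Active) = 0.26·h(Active) + 0.3·h(Casual) + 0.28·0 + 0.16·1
h(Casual) = 0.36·h(Active) + 0.24·h(Casual) + 0.22·0 + 0.18·1
Solving: h(Active) = 0.3864, h(Casual) = 0.4199.
Starting from Casual, the probability is 0.4199.

0.4199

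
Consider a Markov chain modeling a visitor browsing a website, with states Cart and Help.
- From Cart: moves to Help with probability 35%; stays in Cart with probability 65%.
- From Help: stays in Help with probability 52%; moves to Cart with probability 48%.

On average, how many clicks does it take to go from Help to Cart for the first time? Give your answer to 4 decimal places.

Let t(s) be the expected number of clicks to first reach Cart from state s, with t(Cart) = 0. Conditioning on the first click:
t(Help) = 1 + 0.52·t(Help)
Solving: t(Help) = 2.0833.
Expected clicks from Help to Cart: 2.0833.

2.0833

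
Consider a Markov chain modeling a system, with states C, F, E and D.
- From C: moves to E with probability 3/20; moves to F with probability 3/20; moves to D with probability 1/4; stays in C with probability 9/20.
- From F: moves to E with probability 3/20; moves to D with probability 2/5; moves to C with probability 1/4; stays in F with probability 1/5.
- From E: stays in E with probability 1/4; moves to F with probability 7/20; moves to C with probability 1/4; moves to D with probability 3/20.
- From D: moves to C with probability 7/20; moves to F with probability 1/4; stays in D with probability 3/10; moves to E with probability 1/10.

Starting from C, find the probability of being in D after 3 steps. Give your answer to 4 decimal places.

Propagate the distribution vector 3 steps from C.
After 0 steps: (1.0000, 0.0000, 0.0000, 0.0000)
After 1 step: (0.4500, 0.1500, 0.1500, 0.2500)
After 2 steps: (0.3650, 0.2125, 0.1525, 0.2700)
After 3 steps: (0.3500, 0.2181, 0.1518, 0.2801)
P(in D after 3 steps) = 0.2801

0.2801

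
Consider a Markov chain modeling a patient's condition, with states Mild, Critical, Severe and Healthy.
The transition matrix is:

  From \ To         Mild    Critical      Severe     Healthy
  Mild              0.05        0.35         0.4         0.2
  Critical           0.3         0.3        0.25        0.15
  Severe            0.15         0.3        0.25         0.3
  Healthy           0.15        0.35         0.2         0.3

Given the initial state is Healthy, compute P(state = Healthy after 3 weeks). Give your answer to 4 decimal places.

0.2329

Propagate the distribution vector 3 weeks from Healthy.
After 0 weeks: (0.0000, 0.0000, 0.0000, 1.0000)
After 1 week: (0.1500, 0.3500, 0.2000, 0.3000)
After 2 weeks: (0.1875, 0.3225, 0.2575, 0.2325)
After 3 weeks: (0.1796, 0.3210, 0.2665, 0.2329)
P(in Healthy after 3 weeks) = 0.2329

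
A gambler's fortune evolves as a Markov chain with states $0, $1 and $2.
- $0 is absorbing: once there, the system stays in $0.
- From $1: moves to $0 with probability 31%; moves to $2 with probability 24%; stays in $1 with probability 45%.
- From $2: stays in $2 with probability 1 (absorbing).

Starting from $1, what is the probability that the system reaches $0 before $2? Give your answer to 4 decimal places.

0.5636

Let h(s) be the probability of absorption at $0 starting from transient state s. Then h($0) = 1 and h($2) = 0. By first-step analysis:
h($1) = 0.31·1 + 0.45·h($1) + 0.24·0
Solving: h($1) = 0.5636.
Starting from $1, the probability is 0.5636.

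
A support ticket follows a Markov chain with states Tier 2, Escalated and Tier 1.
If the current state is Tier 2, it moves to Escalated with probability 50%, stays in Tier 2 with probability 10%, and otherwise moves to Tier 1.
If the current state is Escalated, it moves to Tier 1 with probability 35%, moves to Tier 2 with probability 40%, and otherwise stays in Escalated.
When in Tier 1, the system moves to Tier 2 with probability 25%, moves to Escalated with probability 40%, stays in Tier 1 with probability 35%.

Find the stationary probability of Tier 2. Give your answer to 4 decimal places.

Let the stationary distribution be π with π = πP and π_1 + π_2 + π_3 = 1.
π_1 = 0.1·π_1 + 0.4·π_2 + 0.25·π_3
π_2 = 0.5·π_1 + 0.25·π_2 + 0.4·π_3
Solving with the normalization constraint gives π = (0.2658, 0.3709, 0.3633).
So the stationary probability of Tier 2 is 0.2658.

0.2658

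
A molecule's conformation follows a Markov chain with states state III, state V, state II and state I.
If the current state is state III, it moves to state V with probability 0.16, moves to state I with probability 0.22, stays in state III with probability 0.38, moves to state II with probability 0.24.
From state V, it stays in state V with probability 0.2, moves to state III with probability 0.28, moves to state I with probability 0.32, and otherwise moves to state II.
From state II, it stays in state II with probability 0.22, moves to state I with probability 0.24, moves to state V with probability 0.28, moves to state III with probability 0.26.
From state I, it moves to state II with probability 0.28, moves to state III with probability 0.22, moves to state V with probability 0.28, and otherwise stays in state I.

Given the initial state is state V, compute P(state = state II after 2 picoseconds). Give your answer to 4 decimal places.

0.2408

Propagate the distribution vector 2 picoseconds from state V.
After 0 picoseconds: (0.0000, 1.0000, 0.0000, 0.0000)
After 1 picosecond: (0.2800, 0.2000, 0.2000, 0.3200)
After 2 picoseconds: (0.2848, 0.2304, 0.2408, 0.2440)
P(in state II after 2 picoseconds) = 0.2408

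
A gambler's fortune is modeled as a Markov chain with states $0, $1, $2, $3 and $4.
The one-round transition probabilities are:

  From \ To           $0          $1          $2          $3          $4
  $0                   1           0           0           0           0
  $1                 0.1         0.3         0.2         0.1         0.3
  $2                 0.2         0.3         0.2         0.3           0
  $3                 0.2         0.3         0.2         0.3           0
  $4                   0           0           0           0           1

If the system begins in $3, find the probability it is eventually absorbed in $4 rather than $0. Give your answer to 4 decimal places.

Let h(s) be the probability of absorption at $4 starting from transient state s. Then h($4) = 1 and h($0) = 0. By first-step analysis:
h($1) = 0.1·0 + 0.3·h($1) + 0.2·h($2) + 0.1·h($3) + 0.3·1
h($2) = 0.2·0 + 0.3·h($1) + 0.2·h($2) + 0.3·h($3)
h($3) = 0.2·0 + 0.3·h($1) + 0.2·h($2) + 0.3·h($3)
Solving: h($1) = 0.5769, h($2) = 0.3462, h($3) = 0.3462.
Starting from $3, the probability is 0.3462.

0.3462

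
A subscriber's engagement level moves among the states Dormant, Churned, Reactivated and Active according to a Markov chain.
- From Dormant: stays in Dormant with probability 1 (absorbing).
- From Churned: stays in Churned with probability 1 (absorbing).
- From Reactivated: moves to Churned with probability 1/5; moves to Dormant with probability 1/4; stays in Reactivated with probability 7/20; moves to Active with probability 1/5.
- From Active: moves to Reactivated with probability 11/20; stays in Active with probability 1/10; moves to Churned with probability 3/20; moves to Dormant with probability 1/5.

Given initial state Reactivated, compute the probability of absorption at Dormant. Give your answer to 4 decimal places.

Let h(s) be the probability of absorption at Dormant starting from transient state s. Then h(Dormant) = 1 and h(Churned) = 0. By first-step analysis:
h(Reactivated) = 0.25·1 + 0.2·0 + 0.35·h(Reactivated) + 0.2·h(Active)
h(Active) = 0.2·1 + 0.15·0 + 0.55·h(Reactivated) + 0.1·h(Active)
Solving: h(Reactivated) = 0.5579, h(Active) = 0.5632.
Starting from Reactivated, the probability is 0.5579.

0.5579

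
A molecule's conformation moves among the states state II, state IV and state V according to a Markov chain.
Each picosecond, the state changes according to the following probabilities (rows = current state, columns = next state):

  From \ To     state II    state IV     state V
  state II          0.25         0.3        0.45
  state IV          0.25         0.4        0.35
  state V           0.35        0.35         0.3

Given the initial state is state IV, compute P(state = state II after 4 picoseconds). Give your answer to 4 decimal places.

Propagate the distribution vector 4 picoseconds from state IV.
After 0 picoseconds: (0.0000, 1.0000, 0.0000)
After 1 picosecond: (0.2500, 0.4000, 0.3500)
After 2 picoseconds: (0.2850, 0.3575, 0.3575)
After 3 picoseconds: (0.2858, 0.3536, 0.3606)
After 4 picoseconds: (0.2861, 0.3534, 0.3605)
P(in state II after 4 picoseconds) = 0.2861

0.2861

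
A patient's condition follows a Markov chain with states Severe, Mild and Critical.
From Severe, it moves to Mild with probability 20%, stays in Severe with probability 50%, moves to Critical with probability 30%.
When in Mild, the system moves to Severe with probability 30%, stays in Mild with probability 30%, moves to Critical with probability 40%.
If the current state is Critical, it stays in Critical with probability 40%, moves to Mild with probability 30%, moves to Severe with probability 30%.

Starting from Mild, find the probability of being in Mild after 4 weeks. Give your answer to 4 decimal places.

0.2628

Propagate the distribution vector 4 weeks from Mild.
After 0 weeks: (0.0000, 1.0000, 0.0000)
After 1 week: (0.3000, 0.3000, 0.4000)
After 2 weeks: (0.3600, 0.2700, 0.3700)
After 3 weeks: (0.3720, 0.2640, 0.3640)
After 4 weeks: (0.3744, 0.2628, 0.3628)
P(in Mild after 4 weeks) = 0.2628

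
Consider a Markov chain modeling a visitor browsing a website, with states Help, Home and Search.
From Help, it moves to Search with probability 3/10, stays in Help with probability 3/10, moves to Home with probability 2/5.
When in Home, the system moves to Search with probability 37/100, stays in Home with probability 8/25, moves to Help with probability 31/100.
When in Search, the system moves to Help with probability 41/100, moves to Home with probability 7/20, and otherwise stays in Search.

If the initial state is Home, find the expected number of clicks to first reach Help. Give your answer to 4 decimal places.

Let t(s) be the expected number of clicks to first reach Help from state s, with t(Help) = 0. Conditioning on the first click:
t(Home) = 1 + 0.32·t(Home) + 0.37·t(Search)
t(Search) = 1 + 0.35·t(Home) + 0.24·t(Search)
Solving: t(Home) = 2.9176, t(Search) = 2.6594.
Expected clicks from Home to Help: 2.9176.

2.9176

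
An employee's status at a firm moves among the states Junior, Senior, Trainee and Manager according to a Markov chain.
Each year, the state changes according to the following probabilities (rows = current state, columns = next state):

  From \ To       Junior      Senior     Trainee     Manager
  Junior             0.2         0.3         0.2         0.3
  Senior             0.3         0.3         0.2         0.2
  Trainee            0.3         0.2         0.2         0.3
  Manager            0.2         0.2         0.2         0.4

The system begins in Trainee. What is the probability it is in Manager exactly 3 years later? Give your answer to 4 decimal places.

Propagate the distribution vector 3 years from Trainee.
After 0 years: (0.0000, 0.0000, 1.0000, 0.0000)
After 1 year: (0.3000, 0.2000, 0.2000, 0.3000)
After 2 years: (0.2400, 0.2500, 0.2000, 0.3100)
After 3 years: (0.2450, 0.2490, 0.2000, 0.3060)
P(in Manager after 3 years) = 0.3060

0.3060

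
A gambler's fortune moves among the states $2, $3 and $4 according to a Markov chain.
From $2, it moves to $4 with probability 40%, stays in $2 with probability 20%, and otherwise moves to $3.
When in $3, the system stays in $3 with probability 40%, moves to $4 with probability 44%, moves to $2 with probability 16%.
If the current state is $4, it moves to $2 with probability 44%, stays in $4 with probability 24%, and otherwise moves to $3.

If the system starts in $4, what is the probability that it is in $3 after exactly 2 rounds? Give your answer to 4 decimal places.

Sum over the intermediate state after 1 round:
P = P($4→$2)·P($2→$3) + P($4→$3)·P($3→$3) + P($4→$4)·P($4→$3)
  = 0.44×0.4 + 0.32×0.4 + 0.24×0.32
  = 0.1760 + 0.1280 + 0.0768 = 0.3808

0.3808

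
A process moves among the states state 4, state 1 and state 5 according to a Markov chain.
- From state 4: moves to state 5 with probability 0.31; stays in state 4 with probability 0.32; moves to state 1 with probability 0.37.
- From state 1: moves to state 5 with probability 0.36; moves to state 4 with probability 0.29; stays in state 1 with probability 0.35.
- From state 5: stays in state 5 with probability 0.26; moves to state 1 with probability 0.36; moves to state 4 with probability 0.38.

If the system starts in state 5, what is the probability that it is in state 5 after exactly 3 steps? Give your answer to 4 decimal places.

Propagate the distribution vector 3 steps from state 5.
After 0 steps: (0.0000, 0.0000, 1.0000)
After 1 step: (0.3800, 0.3600, 0.2600)
After 2 steps: (0.3248, 0.3602, 0.3150)
After 3 steps: (0.3281, 0.3596, 0.3123)
P(in state 5 after 3 steps) = 0.3123

0.3123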